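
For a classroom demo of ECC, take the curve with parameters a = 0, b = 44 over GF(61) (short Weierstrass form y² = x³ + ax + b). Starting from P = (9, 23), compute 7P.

(34, 53)

Repeated addition: build up to 7P.
2P: tangent at (9, 23): λ = (3·9² + 0)/(2·23) ≡ 60/46. 46⁻¹ ≡ 4 (mod 61), so λ ≡ 60·4 ≡ 57.
  x = λ² - 9 - 9 = 3249 - 18 ≡ 59; y = λ·(9 - 59) - 23 ≡ 55. → (59, 55)
3P: (59, 55) + (9, 23). λ = (23 - 55)/(9 - 59) ≡ 29/11 mod 61. 11⁻¹ ≡ 50 (mod 61), so λ ≡ 47.
  x = λ² - 59 - 9 = 2209 - 68 ≡ 6; y = λ·(59 - 6) - 55 ≡ 57. → (6, 57)
4P: (6, 57) + (9, 23). λ = (23 - 57)/(9 - 6) ≡ 27/3 mod 61. 3⁻¹ ≡ 41 (mod 61), so λ ≡ 9.
  x = λ² - 6 - 9 = 81 - 15 ≡ 5; y = λ·(6 - 5) - 57 ≡ 13. → (5, 13)
5P: (5, 13) + (9, 23). λ = (23 - 13)/(9 - 5) ≡ 10/4 mod 61. 4⁻¹ ≡ 46 (mod 61) since 4·46 = 184 ≡ 1, so λ ≡ 33.
  x = λ² - 5 - 9 = 1089 - 14 ≡ 38; y = λ·(5 - 38) - 13 ≡ 57. → (38, 57)
6P: (38, 57) + (9, 23). λ = (23 - 57)/(9 - 38) ≡ 27/32 mod 61. 32⁻¹ ≡ 21 (mod 61), so λ ≡ 18.
  x = λ² - 38 - 9 = 324 - 47 ≡ 33; y = λ·(38 - 33) - 57 ≡ 33. → (33, 33)
7P: (33, 33) + (9, 23). λ = (23 - 33)/(9 - 33) ≡ 51/37 mod 61. 37⁻¹ ≡ 33 (mod 61) since 37·33 = 1221 ≡ 1, so λ ≡ 36.
  x = λ² - 33 - 9 = 1296 - 42 ≡ 34; y = λ·(33 - 34) - 33 ≡ 53. → (34, 53)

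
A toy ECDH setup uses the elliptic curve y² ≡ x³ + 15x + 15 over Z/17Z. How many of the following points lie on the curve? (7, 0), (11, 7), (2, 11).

2

(7, 0): 0² ≡ 0, rhs ≡ 4 → off.
(11, 7): 7² ≡ 15, rhs ≡ 15 → on.
(2, 11): 11² ≡ 2, rhs ≡ 2 → on.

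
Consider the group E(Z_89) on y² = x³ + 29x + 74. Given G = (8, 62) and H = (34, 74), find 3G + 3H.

(30, 49)

First 3G:
Repeated addition: build up to 3G.
2G: tangent at (8, 62): λ = (3·8² + 29)/(2·62) ≡ 43/35. 35⁻¹ ≡ 28 (mod 89) since 35·28 = 980 ≡ 1, so λ ≡ 43·28 ≡ 47.
  x = λ² - 8 - 8 = 2209 - 16 ≡ 57; y = λ·(8 - 57) - 62 ≡ 38. → (57, 38)
3G: (57, 38) + (8, 62). λ = (62 - 38)/(8 - 57) ≡ 24/40 mod 89. 40⁻¹ ≡ 69 (mod 89), so λ ≡ 54.
  x = λ² - 57 - 8 = 2916 - 65 ≡ 3; y = λ·(57 - 3) - 38 ≡ 30. → (3, 30)
3G = (3, 30).
Next 3H:
Repeated addition: build up to 3H.
2H: tangent at (34, 74): λ = (3·34² + 29)/(2·74) ≡ 26/59. 59⁻¹ ≡ 86 (mod 89), so λ ≡ 26·86 ≡ 11.
  x = λ² - 34 - 34 = 121 - 68 ≡ 53; y = λ·(34 - 53) - 74 ≡ 73. → (53, 73)
3H: (53, 73) + (34, 74). λ = (74 - 73)/(34 - 53) ≡ 1/70 mod 89. 70⁻¹ ≡ 14 (mod 89) since 70·14 = 980 ≡ 1, so λ ≡ 14.
  x = λ² - 53 - 34 = 196 - 87 ≡ 20; y = λ·(53 - 20) - 73 ≡ 33. → (20, 33)
3H = (20, 33).
Finally 3G + 3H:
(3, 30) + (20, 33). λ = (33 - 30)/(20 - 3) ≡ 3/17 mod 89. 17⁻¹ ≡ 21 (mod 89), so λ ≡ 63.
  x = λ² - 3 - 20 = 3969 - 23 ≡ 30; y = λ·(3 - 30) - 30 ≡ 49. → (30, 49)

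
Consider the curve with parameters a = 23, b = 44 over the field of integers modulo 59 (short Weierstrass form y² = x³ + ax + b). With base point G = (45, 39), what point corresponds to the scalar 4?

(48, 42)

Double-and-add on 4 = (100)₂. Start with G = (45, 39) for the leading 1-bit.
double: tangent at (45, 39): λ = (3·45² + 23)/(2·39) ≡ 21/19. 19⁻¹ ≡ 28 (mod 59), so λ ≡ 21·28 ≡ 57.
  x = λ² - 45 - 45 = 3249 - 90 ≡ 32; y = λ·(45 - 32) - 39 ≡ 53. → (32, 53)
double: tangent at (32, 53): λ = (3·32² + 23)/(2·53) ≡ 27/47. 47⁻¹ ≡ 54 (mod 59) since 47·54 = 2538 ≡ 1, so λ ≡ 27·54 ≡ 42.
  x = λ² - 32 - 32 = 1764 - 64 ≡ 48; y = λ·(32 - 48) - 53 ≡ 42. → (48, 42)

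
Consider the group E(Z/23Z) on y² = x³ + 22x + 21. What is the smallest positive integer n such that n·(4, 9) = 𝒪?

3

2P: tangent at (4, 9): λ = (3·4² + 22)/(2·9) ≡ 1/18. 18⁻¹ ≡ 9 (mod 23), so λ ≡ 1·9 ≡ 9.
  x = λ² - 4 - 4 = 81 - 8 ≡ 4; y = λ·(4 - 4) - 9 ≡ 14. → (4, 14)
3P: (4, 14) + (4, 9): same x and y₁ ≡ -y₂, so the sum is 𝒪.
3P = 𝒪, so the order is 3.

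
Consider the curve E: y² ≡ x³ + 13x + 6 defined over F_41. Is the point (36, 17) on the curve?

no

y² = 17² ≡ 2; x³ + 13x + 6 = 47130 ≡ 21 (mod 41). 2 ≠ 21.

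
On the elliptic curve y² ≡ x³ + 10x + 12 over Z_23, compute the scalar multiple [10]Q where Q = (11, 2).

Double-and-add on 10 = (1010)₂. Start with Q = (11, 2) for the leading 1-bit.
double: tangent at (11, 2): λ = (3·11² + 10)/(2·2) ≡ 5/4. 4⁻¹ ≡ 6 (mod 23) since 4·6 = 24 ≡ 1, so λ ≡ 5·6 ≡ 7.
  x = λ² - 11 - 11 = 49 - 22 ≡ 4; y = λ·(11 - 4) - 2 ≡ 1. → (4, 1)
double: tangent at (4, 1): λ = (3·4² + 10)/(2·1) ≡ 12/2. 2⁻¹ ≡ 12 (mod 23), so λ ≡ 12·12 ≡ 6.
  x = λ² - 4 - 4 = 36 - 8 ≡ 5; y = λ·(4 - 5) - 1 ≡ 16. → (5, 16)
add Q: (5, 16) + (11, 2). λ = (2 - 16)/(11 - 5) ≡ 9/6 mod 23. 6⁻¹ ≡ 4 (mod 23), so λ ≡ 13.
  x = λ² - 5 - 11 = 169 - 16 ≡ 15; y = λ·(5 - 15) - 16 ≡ 15. → (15, 15)
double: tangent at (15, 15): λ = (3·15² + 10)/(2·15) ≡ 18/7. 7⁻¹ ≡ 10 (mod 23) since 7·10 = 70 ≡ 1, so λ ≡ 18·10 ≡ 19.
  x = λ² - 15 - 15 = 361 - 30 ≡ 9; y = λ·(15 - 9) - 15 ≡ 7. → (9, 7)

(9, 7)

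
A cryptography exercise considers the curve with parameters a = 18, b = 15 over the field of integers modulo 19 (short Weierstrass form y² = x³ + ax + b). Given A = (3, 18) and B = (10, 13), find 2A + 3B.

First 2A:
Repeated addition: build up to 2A.
2A: tangent at (3, 18): λ = (3·3² + 18)/(2·18) ≡ 7/17. 17⁻¹ ≡ 9 (mod 19), so λ ≡ 7·9 ≡ 6.
  x = λ² - 3 - 3 = 36 - 6 ≡ 11; y = λ·(3 - 11) - 18 ≡ 10. → (11, 10)
2A = (11, 10).
Next 3B:
Repeated addition: build up to 3B.
2B: tangent at (10, 13): λ = (3·10² + 18)/(2·13) ≡ 14/7. 7⁻¹ ≡ 11 (mod 19), so λ ≡ 14·11 ≡ 2.
  x = λ² - 10 - 10 = 4 - 20 ≡ 3; y = λ·(10 - 3) - 13 ≡ 1. → (3, 1)
3B: (3, 1) + (10, 13). λ = (13 - 1)/(10 - 3) ≡ 12/7 mod 19. 7⁻¹ ≡ 11 (mod 19), so λ ≡ 18.
  x = λ² - 3 - 10 = 324 - 13 ≡ 7; y = λ·(3 - 7) - 1 ≡ 3. → (7, 3)
3B = (7, 3).
Finally 2A + 3B:
(11, 10) + (7, 3). λ = (3 - 10)/(7 - 11) ≡ 12/15 mod 19. 15⁻¹ ≡ 14 (mod 19) since 15·14 = 210 ≡ 1, so λ ≡ 16.
  x = λ² - 11 - 7 = 256 - 18 ≡ 10; y = λ·(11 - 10) - 10 ≡ 6. → (10, 6)

(10, 6)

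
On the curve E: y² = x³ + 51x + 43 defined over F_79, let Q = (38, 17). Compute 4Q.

(3, 67)

Double-and-add on 4 = (100)₂. Start with Q = (38, 17) for the leading 1-bit.
double: tangent at (38, 17): λ = (3·38² + 51)/(2·17) ≡ 38/34. 34⁻¹ ≡ 7 (mod 79) since 34·7 = 238 ≡ 1, so λ ≡ 38·7 ≡ 29.
  x = λ² - 38 - 38 = 841 - 76 ≡ 54; y = λ·(38 - 54) - 17 ≡ 72. → (54, 72)
double: tangent at (54, 72): λ = (3·54² + 51)/(2·72) ≡ 30/65. 65⁻¹ ≡ 62 (mod 79), so λ ≡ 30·62 ≡ 43.
  x = λ² - 54 - 54 = 1849 - 108 ≡ 3; y = λ·(54 - 3) - 72 ≡ 67. → (3, 67)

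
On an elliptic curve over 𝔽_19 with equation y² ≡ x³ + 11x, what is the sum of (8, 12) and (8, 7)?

The two points share x = 8 and their y-coordinates satisfy 12 + 7 ≡ 0 (mod 19), so they are inverses. Their sum is ∞.

O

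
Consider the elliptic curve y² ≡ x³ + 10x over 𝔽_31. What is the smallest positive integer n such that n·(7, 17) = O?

8

2P: tangent at (7, 17): λ = (3·7² + 10)/(2·17) ≡ 2/3. 3⁻¹ ≡ 21 (mod 31), so λ ≡ 2·21 ≡ 11.
  x = λ² - 7 - 7 = 121 - 14 ≡ 14; y = λ·(7 - 14) - 17 ≡ 30. → (14, 30)
3P: (14, 30) + (7, 17). λ = (17 - 30)/(7 - 14) ≡ 18/24 mod 31. 24⁻¹ ≡ 22 (mod 31) since 24·22 = 528 ≡ 1, so λ ≡ 24.
  x = λ² - 14 - 7 = 576 - 21 ≡ 28; y = λ·(14 - 28) - 30 ≡ 6. → (28, 6)
4P: (28, 6) + (7, 17). λ = (17 - 6)/(7 - 28) ≡ 11/10 mod 31. 10⁻¹ ≡ 28 (mod 31) since 10·28 = 280 ≡ 1, so λ ≡ 29.
  x = λ² - 28 - 7 = 841 - 35 ≡ 0; y = λ·(28 - 0) - 6 ≡ 0. → (0, 0)
5P: (0, 0) + (7, 17). λ = (17 - 0)/(7 - 0) ≡ 17/7 mod 31. 7⁻¹ ≡ 9 (mod 31), so λ ≡ 29.
  x = λ² - 0 - 7 = 841 - 7 ≡ 28; y = λ·(0 - 28) - 0 ≡ 25. → (28, 25)
6P: (28, 25) + (7, 17). λ = (17 - 25)/(7 - 28) ≡ 23/10 mod 31. 10⁻¹ ≡ 28 (mod 31), so λ ≡ 24.
  x = λ² - 28 - 7 = 576 - 35 ≡ 14; y = λ·(28 - 14) - 25 ≡ 1. → (14, 1)
7P: (14, 1) + (7, 17). λ = (17 - 1)/(7 - 14) ≡ 16/24 mod 31. 24⁻¹ ≡ 22 (mod 31), so λ ≡ 11.
  x = λ² - 14 - 7 = 121 - 21 ≡ 7; y = λ·(14 - 7) - 1 ≡ 14. → (7, 14)
8P: (7, 14) + (7, 17): same x and y₁ ≡ -y₂, so the sum is O.
8P = O, so the order is 8.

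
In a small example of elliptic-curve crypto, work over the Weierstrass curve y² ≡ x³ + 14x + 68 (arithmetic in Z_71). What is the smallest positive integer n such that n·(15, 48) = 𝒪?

7

2P: tangent at (15, 48): λ = (3·15² + 14)/(2·48) ≡ 50/25. 25⁻¹ ≡ 54 (mod 71) since 25·54 = 1350 ≡ 1, so λ ≡ 50·54 ≡ 2.
  x = λ² - 15 - 15 = 4 - 30 ≡ 45; y = λ·(15 - 45) - 48 ≡ 34. → (45, 34)
3P: (45, 34) + (15, 48). λ = (48 - 34)/(15 - 45) ≡ 14/41 mod 71. 41⁻¹ ≡ 26 (mod 71), so λ ≡ 9.
  x = λ² - 45 - 15 = 81 - 60 ≡ 21; y = λ·(45 - 21) - 34 ≡ 40. → (21, 40)
4P: (21, 40) + (15, 48). λ = (48 - 40)/(15 - 21) ≡ 8/65 mod 71. 65⁻¹ ≡ 59 (mod 71) since 65·59 = 3835 ≡ 1, so λ ≡ 46.
  x = λ² - 21 - 15 = 2116 - 36 ≡ 21; y = λ·(21 - 21) - 40 ≡ 31. → (21, 31)
5P: (21, 31) + (15, 48). λ = (48 - 31)/(15 - 21) ≡ 17/65 mod 71. 65⁻¹ ≡ 59 (mod 71) since 65·59 = 3835 ≡ 1, so λ ≡ 9.
  x = λ² - 21 - 15 = 81 - 36 ≡ 45; y = λ·(21 - 45) - 31 ≡ 37. → (45, 37)
6P: (45, 37) + (15, 48). λ = (48 - 37)/(15 - 45) ≡ 11/41 mod 71. 41⁻¹ ≡ 26 (mod 71), so λ ≡ 2.
  x = λ² - 45 - 15 = 4 - 60 ≡ 15; y = λ·(45 - 15) - 37 ≡ 23. → (15, 23)
7P: (15, 23) + (15, 48): same x and y₁ ≡ -y₂, so the sum is 𝒪.
7P = 𝒪, so the order is 7.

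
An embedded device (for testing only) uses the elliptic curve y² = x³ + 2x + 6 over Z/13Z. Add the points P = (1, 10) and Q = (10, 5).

(6, 0)

(1, 10) + (10, 5). λ = (5 - 10)/(10 - 1) ≡ 8/9 mod 13. 9⁻¹ ≡ 3 (mod 13), so λ ≡ 11.
  x = λ² - 1 - 10 = 121 - 11 ≡ 6; y = λ·(1 - 6) - 10 ≡ 0. → (6, 0)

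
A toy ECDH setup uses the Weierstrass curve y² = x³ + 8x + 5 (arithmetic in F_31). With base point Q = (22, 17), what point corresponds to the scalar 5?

(1, 18)

Repeated addition: build up to 5Q.
2Q: tangent at (22, 17): λ = (3·22² + 8)/(2·17) ≡ 3/3. 3⁻¹ ≡ 21 (mod 31) since 3·21 = 63 ≡ 1, so λ ≡ 3·21 ≡ 1.
  x = λ² - 22 - 22 = 1 - 44 ≡ 19; y = λ·(22 - 19) - 17 ≡ 17. → (19, 17)
3Q: (19, 17) + (22, 17). λ = (17 - 17)/(22 - 19) ≡ 0/3 mod 31. 3⁻¹ ≡ 21 (mod 31), so λ ≡ 0.
  x = λ² - 19 - 22 = 0 - 41 ≡ 21; y = λ·(19 - 21) - 17 ≡ 14. → (21, 14)
4Q: (21, 14) + (22, 17). λ = (17 - 14)/(22 - 21) ≡ 3/1 mod 31. 1⁻¹ ≡ 1 (mod 31), so λ ≡ 3.
  x = λ² - 21 - 22 = 9 - 43 ≡ 28; y = λ·(21 - 28) - 14 ≡ 27. → (28, 27)
5Q: (28, 27) + (22, 17). λ = (17 - 27)/(22 - 28) ≡ 21/25 mod 31. 25⁻¹ ≡ 5 (mod 31), so λ ≡ 12.
  x = λ² - 28 - 22 = 144 - 50 ≡ 1; y = λ·(28 - 1) - 27 ≡ 18. → (1, 18)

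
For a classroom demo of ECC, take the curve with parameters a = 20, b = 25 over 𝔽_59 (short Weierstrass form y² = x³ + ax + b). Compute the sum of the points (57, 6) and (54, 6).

(57, 6) + (54, 6). λ = (6 - 6)/(54 - 57) ≡ 0/56 mod 59. 56⁻¹ ≡ 39 (mod 59) since 56·39 = 2184 ≡ 1, so λ ≡ 0.
  x = λ² - 57 - 54 = 0 - 111 ≡ 7; y = λ·(57 - 7) - 6 ≡ 53. → (7, 53)

(7, 53)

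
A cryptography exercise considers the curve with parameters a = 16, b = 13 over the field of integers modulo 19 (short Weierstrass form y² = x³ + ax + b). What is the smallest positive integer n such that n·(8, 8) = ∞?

2P: tangent at (8, 8): λ = (3·8² + 16)/(2·8) ≡ 18/16. 16⁻¹ ≡ 6 (mod 19), so λ ≡ 18·6 ≡ 13.
  x = λ² - 8 - 8 = 169 - 16 ≡ 1; y = λ·(8 - 1) - 8 ≡ 7. → (1, 7)
3P: (1, 7) + (8, 8). λ = (8 - 7)/(8 - 1) ≡ 1/7 mod 19. 7⁻¹ ≡ 11 (mod 19) since 7·11 = 77 ≡ 1, so λ ≡ 11.
  x = λ² - 1 - 8 = 121 - 9 ≡ 17; y = λ·(1 - 17) - 7 ≡ 7. → (17, 7)
4P: (17, 7) + (8, 8). λ = (8 - 7)/(8 - 17) ≡ 1/10 mod 19. 10⁻¹ ≡ 2 (mod 19) since 10·2 = 20 ≡ 1, so λ ≡ 2.
  x = λ² - 17 - 8 = 4 - 25 ≡ 17; y = λ·(17 - 17) - 7 ≡ 12. → (17, 12)
5P: (17, 12) + (8, 8). λ = (8 - 12)/(8 - 17) ≡ 15/10 mod 19. 10⁻¹ ≡ 2 (mod 19), so λ ≡ 11.
  x = λ² - 17 - 8 = 121 - 25 ≡ 1; y = λ·(17 - 1) - 12 ≡ 12. → (1, 12)
6P: (1, 12) + (8, 8). λ = (8 - 12)/(8 - 1) ≡ 15/7 mod 19. 7⁻¹ ≡ 11 (mod 19) since 7·11 = 77 ≡ 1, so λ ≡ 13.
  x = λ² - 1 - 8 = 169 - 9 ≡ 8; y = λ·(1 - 8) - 12 ≡ 11. → (8, 11)
7P: (8, 11) + (8, 8): same x and y₁ ≡ -y₂, so the sum is ∞.
7P = ∞, so the order is 7.

7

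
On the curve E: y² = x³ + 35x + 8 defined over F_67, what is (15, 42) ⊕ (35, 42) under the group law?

(15, 42) + (35, 42). λ = (42 - 42)/(35 - 15) ≡ 0/20 mod 67. 20⁻¹ ≡ 57 (mod 67) since 20·57 = 1140 ≡ 1, so λ ≡ 0.
  x = λ² - 15 - 35 = 0 - 50 ≡ 17; y = λ·(15 - 17) - 42 ≡ 25. → (17, 25)

(17, 25)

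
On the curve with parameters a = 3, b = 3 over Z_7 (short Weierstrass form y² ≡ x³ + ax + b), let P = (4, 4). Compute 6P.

Repeated addition: build up to 6P.
2P: tangent at (4, 4): λ = (3·4² + 3)/(2·4) ≡ 2/1. 1⁻¹ ≡ 1 (mod 7), so λ ≡ 2·1 ≡ 2.
  x = λ² - 4 - 4 = 4 - 8 ≡ 3; y = λ·(4 - 3) - 4 ≡ 5. → (3, 5)
3P: (3, 5) + (4, 4). λ = (4 - 5)/(4 - 3) ≡ 6/1 mod 7. 1⁻¹ ≡ 1 (mod 7) since 1·1 = 1 ≡ 1, so λ ≡ 6.
  x = λ² - 3 - 4 = 36 - 7 ≡ 1; y = λ·(3 - 1) - 5 ≡ 0. → (1, 0)
4P: (1, 0) + (4, 4). λ = (4 - 0)/(4 - 1) ≡ 4/3 mod 7. 3⁻¹ ≡ 5 (mod 7), so λ ≡ 6.
  x = λ² - 1 - 4 = 36 - 5 ≡ 3; y = λ·(1 - 3) - 0 ≡ 2. → (3, 2)
5P: (3, 2) + (4, 4). λ = (4 - 2)/(4 - 3) ≡ 2/1 mod 7. 1⁻¹ ≡ 1 (mod 7) since 1·1 = 1 ≡ 1, so λ ≡ 2.
  x = λ² - 3 - 4 = 4 - 7 ≡ 4; y = λ·(3 - 4) - 2 ≡ 3. → (4, 3)
6P: (4, 3) + (4, 4): same x and y₁ ≡ -y₂, so the sum is O.

O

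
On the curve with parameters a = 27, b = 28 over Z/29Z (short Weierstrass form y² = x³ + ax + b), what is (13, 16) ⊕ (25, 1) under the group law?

(27, 16)

(13, 16) + (25, 1). λ = (1 - 16)/(25 - 13) ≡ 14/12 mod 29. 12⁻¹ ≡ 17 (mod 29) since 12·17 = 204 ≡ 1, so λ ≡ 6.
  x = λ² - 13 - 25 = 36 - 38 ≡ 27; y = λ·(13 - 27) - 16 ≡ 16. → (27, 16)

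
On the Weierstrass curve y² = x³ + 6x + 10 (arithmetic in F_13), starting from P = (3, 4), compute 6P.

(12, 4)

Repeated addition: build up to 6P.
2P: tangent at (3, 4): λ = (3·3² + 6)/(2·4) ≡ 7/8. 8⁻¹ ≡ 5 (mod 13) since 8·5 = 40 ≡ 1, so λ ≡ 7·5 ≡ 9.
  x = λ² - 3 - 3 = 81 - 6 ≡ 10; y = λ·(3 - 10) - 4 ≡ 11. → (10, 11)
3P: (10, 11) + (3, 4). λ = (4 - 11)/(3 - 10) ≡ 6/6 mod 13. 6⁻¹ ≡ 11 (mod 13), so λ ≡ 1.
  x = λ² - 10 - 3 = 1 - 13 ≡ 1; y = λ·(10 - 1) - 11 ≡ 11. → (1, 11)
4P: (1, 11) + (3, 4). λ = (4 - 11)/(3 - 1) ≡ 6/2 mod 13. 2⁻¹ ≡ 7 (mod 13), so λ ≡ 3.
  x = λ² - 1 - 3 = 9 - 4 ≡ 5; y = λ·(1 - 5) - 11 ≡ 3. → (5, 3)
5P: (5, 3) + (3, 4). λ = (4 - 3)/(3 - 5) ≡ 1/11 mod 13. 11⁻¹ ≡ 6 (mod 13) since 11·6 = 66 ≡ 1, so λ ≡ 6.
  x = λ² - 5 - 3 = 36 - 8 ≡ 2; y = λ·(5 - 2) - 3 ≡ 2. → (2, 2)
6P: (2, 2) + (3, 4). λ = (4 - 2)/(3 - 2) ≡ 2/1 mod 13. 1⁻¹ ≡ 1 (mod 13), so λ ≡ 2.
  x = λ² - 2 - 3 = 4 - 5 ≡ 12; y = λ·(2 - 12) - 2 ≡ 4. → (12, 4)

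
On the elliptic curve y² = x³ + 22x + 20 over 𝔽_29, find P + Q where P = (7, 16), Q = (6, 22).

(7, 16) + (6, 22). λ = (22 - 16)/(6 - 7) ≡ 6/28 mod 29. 28⁻¹ ≡ 28 (mod 29), so λ ≡ 23.
  x = λ² - 7 - 6 = 529 - 13 ≡ 23; y = λ·(7 - 23) - 16 ≡ 22. → (23, 22)

(23, 22)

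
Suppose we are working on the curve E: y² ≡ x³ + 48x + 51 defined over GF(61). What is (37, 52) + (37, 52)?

tangent at (37, 52): λ = (3·37² + 48)/(2·52) ≡ 7/43. 43⁻¹ ≡ 44 (mod 61) since 43·44 = 1892 ≡ 1, so λ ≡ 7·44 ≡ 3.
  x = λ² - 37 - 37 = 9 - 74 ≡ 57; y = λ·(37 - 57) - 52 ≡ 10. → (57, 10)

(57, 10)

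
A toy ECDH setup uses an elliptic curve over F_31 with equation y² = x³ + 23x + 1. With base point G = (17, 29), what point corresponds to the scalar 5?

Repeated addition: build up to 5G.
2G: tangent at (17, 29): λ = (3·17² + 23)/(2·29) ≡ 22/27. 27⁻¹ ≡ 23 (mod 31), so λ ≡ 22·23 ≡ 10.
  x = λ² - 17 - 17 = 100 - 34 ≡ 4; y = λ·(17 - 4) - 29 ≡ 8. → (4, 8)
3G: (4, 8) + (17, 29). λ = (29 - 8)/(17 - 4) ≡ 21/13 mod 31. 13⁻¹ ≡ 12 (mod 31), so λ ≡ 4.
  x = λ² - 4 - 17 = 16 - 21 ≡ 26; y = λ·(4 - 26) - 8 ≡ 28. → (26, 28)
4G: (26, 28) + (17, 29). λ = (29 - 28)/(17 - 26) ≡ 1/22 mod 31. 22⁻¹ ≡ 24 (mod 31) since 22·24 = 528 ≡ 1, so λ ≡ 24.
  x = λ² - 26 - 17 = 576 - 43 ≡ 6; y = λ·(26 - 6) - 28 ≡ 18. → (6, 18)
5G: (6, 18) + (17, 29). λ = (29 - 18)/(17 - 6) ≡ 11/11 mod 31. 11⁻¹ ≡ 17 (mod 31) since 11·17 = 187 ≡ 1, so λ ≡ 1.
  x = λ² - 6 - 17 = 1 - 23 ≡ 9; y = λ·(6 - 9) - 18 ≡ 10. → (9, 10)

(9, 10)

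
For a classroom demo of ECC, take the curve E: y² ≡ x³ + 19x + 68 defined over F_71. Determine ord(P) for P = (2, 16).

2P: tangent at (2, 16): λ = (3·2² + 19)/(2·16) ≡ 31/32. 32⁻¹ ≡ 20 (mod 71), so λ ≡ 31·20 ≡ 52.
  x = λ² - 2 - 2 = 2704 - 4 ≡ 2; y = λ·(2 - 2) - 16 ≡ 55. → (2, 55)
3P: (2, 55) + (2, 16): same x and y₁ ≡ -y₂, so the sum is O.
3P = O, so the order is 3.

3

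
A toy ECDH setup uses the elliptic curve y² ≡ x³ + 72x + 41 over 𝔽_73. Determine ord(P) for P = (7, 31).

8

2P: tangent at (7, 31): λ = (3·7² + 72)/(2·31) ≡ 0/62. 62⁻¹ ≡ 53 (mod 73), so λ ≡ 0·53 ≡ 0.
  x = λ² - 7 - 7 = 0 - 14 ≡ 59; y = λ·(7 - 59) - 31 ≡ 42. → (59, 42)
3P: (59, 42) + (7, 31). λ = (31 - 42)/(7 - 59) ≡ 62/21 mod 73. 21⁻¹ ≡ 7 (mod 73), so λ ≡ 69.
  x = λ² - 59 - 7 = 4761 - 66 ≡ 23; y = λ·(59 - 23) - 42 ≡ 33. → (23, 33)
4P: (23, 33) + (7, 31). λ = (31 - 33)/(7 - 23) ≡ 71/57 mod 73. 57⁻¹ ≡ 41 (mod 73) since 57·41 = 2337 ≡ 1, so λ ≡ 64.
  x = λ² - 23 - 7 = 4096 - 30 ≡ 51; y = λ·(23 - 51) - 33 ≡ 0. → (51, 0)
5P: (51, 0) + (7, 31). λ = (31 - 0)/(7 - 51) ≡ 31/29 mod 73. 29⁻¹ ≡ 68 (mod 73), so λ ≡ 64.
  x = λ² - 51 - 7 = 4096 - 58 ≡ 23; y = λ·(51 - 23) - 0 ≡ 40. → (23, 40)
6P: (23, 40) + (7, 31). λ = (31 - 40)/(7 - 23) ≡ 64/57 mod 73. 57⁻¹ ≡ 41 (mod 73) since 57·41 = 2337 ≡ 1, so λ ≡ 69.
  x = λ² - 23 - 7 = 4761 - 30 ≡ 59; y = λ·(23 - 59) - 40 ≡ 31. → (59, 31)
7P: (59, 31) + (7, 31). λ = (31 - 31)/(7 - 59) ≡ 0/21 mod 73. 21⁻¹ ≡ 7 (mod 73), so λ ≡ 0.
  x = λ² - 59 - 7 = 0 - 66 ≡ 7; y = λ·(59 - 7) - 31 ≡ 42. → (7, 42)
8P: (7, 42) + (7, 31): same x and y₁ ≡ -y₂, so the sum is ∞.
8P = ∞, so the order is 8.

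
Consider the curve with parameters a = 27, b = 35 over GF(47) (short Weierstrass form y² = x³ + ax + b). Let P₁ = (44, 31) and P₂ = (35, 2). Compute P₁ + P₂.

(44, 31) + (35, 2). λ = (2 - 31)/(35 - 44) ≡ 18/38 mod 47. 38⁻¹ ≡ 26 (mod 47) since 38·26 = 988 ≡ 1, so λ ≡ 45.
  x = λ² - 44 - 35 = 2025 - 79 ≡ 19; y = λ·(44 - 19) - 31 ≡ 13. → (19, 13)

(19, 13)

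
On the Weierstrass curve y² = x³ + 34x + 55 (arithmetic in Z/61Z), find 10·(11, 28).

Write G = (11, 28).
Double-and-add on 10 = (1010)₂. Start with G = (11, 28) for the leading 1-bit.
double: tangent at (11, 28): λ = (3·11² + 34)/(2·28) ≡ 31/56. 56⁻¹ ≡ 12 (mod 61) since 56·12 = 672 ≡ 1, so λ ≡ 31·12 ≡ 6.
  x = λ² - 11 - 11 = 36 - 22 ≡ 14; y = λ·(11 - 14) - 28 ≡ 15. → (14, 15)
double: tangent at (14, 15): λ = (3·14² + 34)/(2·15) ≡ 12/30. 30⁻¹ ≡ 59 (mod 61) since 30·59 = 1770 ≡ 1, so λ ≡ 12·59 ≡ 37.
  x = λ² - 14 - 14 = 1369 - 28 ≡ 60; y = λ·(14 - 60) - 15 ≡ 52. → (60, 52)
add G: (60, 52) + (11, 28). λ = (28 - 52)/(11 - 60) ≡ 37/12 mod 61. 12⁻¹ ≡ 56 (mod 61), so λ ≡ 59.
  x = λ² - 60 - 11 = 3481 - 71 ≡ 55; y = λ·(60 - 55) - 52 ≡ 60. → (55, 60)
double: tangent at (55, 60): λ = (3·55² + 34)/(2·60) ≡ 20/59. 59⁻¹ ≡ 30 (mod 61), so λ ≡ 20·30 ≡ 51.
  x = λ² - 55 - 55 = 2601 - 110 ≡ 51; y = λ·(55 - 51) - 60 ≡ 22. → (51, 22)

(51, 22)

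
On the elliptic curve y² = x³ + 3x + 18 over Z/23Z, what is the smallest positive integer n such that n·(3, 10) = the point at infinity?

2P: tangent at (3, 10): λ = (3·3² + 3)/(2·10) ≡ 7/20. 20⁻¹ ≡ 15 (mod 23), so λ ≡ 7·15 ≡ 13.
  x = λ² - 3 - 3 = 169 - 6 ≡ 2; y = λ·(3 - 2) - 10 ≡ 3. → (2, 3)
3P: (2, 3) + (3, 10). λ = (10 - 3)/(3 - 2) ≡ 7/1 mod 23. 1⁻¹ ≡ 1 (mod 23) since 1·1 = 1 ≡ 1, so λ ≡ 7.
  x = λ² - 2 - 3 = 49 - 5 ≡ 21; y = λ·(2 - 21) - 3 ≡ 2. → (21, 2)
4P: (21, 2) + (3, 10). λ = (10 - 2)/(3 - 21) ≡ 8/5 mod 23. 5⁻¹ ≡ 14 (mod 23), so λ ≡ 20.
  x = λ² - 21 - 3 = 400 - 24 ≡ 8; y = λ·(21 - 8) - 2 ≡ 5. → (8, 5)
5P: (8, 5) + (3, 10). λ = (10 - 5)/(3 - 8) ≡ 5/18 mod 23. 18⁻¹ ≡ 9 (mod 23), so λ ≡ 22.
  x = λ² - 8 - 3 = 484 - 11 ≡ 13; y = λ·(8 - 13) - 5 ≡ 0. → (13, 0)
6P: (13, 0) + (3, 10). λ = (10 - 0)/(3 - 13) ≡ 10/13 mod 23. 13⁻¹ ≡ 16 (mod 23), so λ ≡ 22.
  x = λ² - 13 - 3 = 484 - 16 ≡ 8; y = λ·(13 - 8) - 0 ≡ 18. → (8, 18)
7P: (8, 18) + (3, 10). λ = (10 - 18)/(3 - 8) ≡ 15/18 mod 23. 18⁻¹ ≡ 9 (mod 23) since 18·9 = 162 ≡ 1, so λ ≡ 20.
  x = λ² - 8 - 3 = 400 - 11 ≡ 21; y = λ·(8 - 21) - 18 ≡ 21. → (21, 21)
8P: (21, 21) + (3, 10). λ = (10 - 21)/(3 - 21) ≡ 12/5 mod 23. 5⁻¹ ≡ 14 (mod 23), so λ ≡ 7.
  x = λ² - 21 - 3 = 49 - 24 ≡ 2; y = λ·(21 - 2) - 21 ≡ 20. → (2, 20)
9P: (2, 20) + (3, 10). λ = (10 - 20)/(3 - 2) ≡ 13/1 mod 23. 1⁻¹ ≡ 1 (mod 23) since 1·1 = 1 ≡ 1, so λ ≡ 13.
  x = λ² - 2 - 3 = 169 - 5 ≡ 3; y = λ·(2 - 3) - 20 ≡ 13. → (3, 13)
10P: (3, 13) + (3, 10): same x and y₁ ≡ -y₂, so the sum is the point at infinity.
10P = the point at infinity, so the order is 10.

10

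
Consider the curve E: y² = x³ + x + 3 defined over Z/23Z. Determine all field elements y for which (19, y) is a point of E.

x³ + 1x + 3 = 6881 ≡ 4 (mod 23).
Square roots of 4 mod 23: 2 and 21 (since 2² = 4 ≡ 4).

2, 21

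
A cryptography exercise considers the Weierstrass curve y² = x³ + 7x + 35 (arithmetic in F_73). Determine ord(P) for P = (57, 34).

7

2P: tangent at (57, 34): λ = (3·57² + 7)/(2·34) ≡ 45/68. 68⁻¹ ≡ 29 (mod 73), so λ ≡ 45·29 ≡ 64.
  x = λ² - 57 - 57 = 4096 - 114 ≡ 40; y = λ·(57 - 40) - 34 ≡ 32. → (40, 32)
3P: (40, 32) + (57, 34). λ = (34 - 32)/(57 - 40) ≡ 2/17 mod 73. 17⁻¹ ≡ 43 (mod 73), so λ ≡ 13.
  x = λ² - 40 - 57 = 169 - 97 ≡ 72; y = λ·(40 - 72) - 32 ≡ 63. → (72, 63)
4P: (72, 63) + (57, 34). λ = (34 - 63)/(57 - 72) ≡ 44/58 mod 73. 58⁻¹ ≡ 34 (mod 73), so λ ≡ 36.
  x = λ² - 72 - 57 = 1296 - 129 ≡ 72; y = λ·(72 - 72) - 63 ≡ 10. → (72, 10)
5P: (72, 10) + (57, 34). λ = (34 - 10)/(57 - 72) ≡ 24/58 mod 73. 58⁻¹ ≡ 34 (mod 73), so λ ≡ 13.
  x = λ² - 72 - 57 = 169 - 129 ≡ 40; y = λ·(72 - 40) - 10 ≡ 41. → (40, 41)
6P: (40, 41) + (57, 34). λ = (34 - 41)/(57 - 40) ≡ 66/17 mod 73. 17⁻¹ ≡ 43 (mod 73), so λ ≡ 64.
  x = λ² - 40 - 57 = 4096 - 97 ≡ 57; y = λ·(40 - 57) - 41 ≡ 39. → (57, 39)
7P: (57, 39) + (57, 34): same x and y₁ ≡ -y₂, so the sum is O.
7P = O, so the order is 7.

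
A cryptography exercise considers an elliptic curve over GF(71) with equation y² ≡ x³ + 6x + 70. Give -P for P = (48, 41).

(48, 30)

-(48, 41) = (48, -41 mod 71) = (48, 30).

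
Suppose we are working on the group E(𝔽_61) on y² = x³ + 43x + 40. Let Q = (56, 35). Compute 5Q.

(3, 47)

Repeated addition: build up to 5Q.
2Q: tangent at (56, 35): λ = (3·56² + 43)/(2·35) ≡ 57/9. 9⁻¹ ≡ 34 (mod 61), so λ ≡ 57·34 ≡ 47.
  x = λ² - 56 - 56 = 2209 - 112 ≡ 23; y = λ·(56 - 23) - 35 ≡ 52. → (23, 52)
3Q: (23, 52) + (56, 35). λ = (35 - 52)/(56 - 23) ≡ 44/33 mod 61. 33⁻¹ ≡ 37 (mod 61) since 33·37 = 1221 ≡ 1, so λ ≡ 42.
  x = λ² - 23 - 56 = 1764 - 79 ≡ 38; y = λ·(23 - 38) - 52 ≡ 50. → (38, 50)
4Q: (38, 50) + (56, 35). λ = (35 - 50)/(56 - 38) ≡ 46/18 mod 61. 18⁻¹ ≡ 17 (mod 61) since 18·17 = 306 ≡ 1, so λ ≡ 50.
  x = λ² - 38 - 56 = 2500 - 94 ≡ 27; y = λ·(38 - 27) - 50 ≡ 12. → (27, 12)
5Q: (27, 12) + (56, 35). λ = (35 - 12)/(56 - 27) ≡ 23/29 mod 61. 29⁻¹ ≡ 40 (mod 61), so λ ≡ 5.
  x = λ² - 27 - 56 = 25 - 83 ≡ 3; y = λ·(27 - 3) - 12 ≡ 47. → (3, 47)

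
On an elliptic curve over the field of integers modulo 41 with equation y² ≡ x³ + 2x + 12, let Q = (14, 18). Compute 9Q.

Repeated addition: build up to 9Q.
2Q: tangent at (14, 18): λ = (3·14² + 2)/(2·18) ≡ 16/36. 36⁻¹ ≡ 8 (mod 41) since 36·8 = 288 ≡ 1, so λ ≡ 16·8 ≡ 5.
  x = λ² - 14 - 14 = 25 - 28 ≡ 38; y = λ·(14 - 38) - 18 ≡ 26. → (38, 26)
3Q: (38, 26) + (14, 18). λ = (18 - 26)/(14 - 38) ≡ 33/17 mod 41. 17⁻¹ ≡ 29 (mod 41), so λ ≡ 14.
  x = λ² - 38 - 14 = 196 - 52 ≡ 21; y = λ·(38 - 21) - 26 ≡ 7. → (21, 7)
4Q: (21, 7) + (14, 18). λ = (18 - 7)/(14 - 21) ≡ 11/34 mod 41. 34⁻¹ ≡ 35 (mod 41) since 34·35 = 1190 ≡ 1, so λ ≡ 16.
  x = λ² - 21 - 14 = 256 - 35 ≡ 16; y = λ·(21 - 16) - 7 ≡ 32. → (16, 32)
5Q: (16, 32) + (14, 18). λ = (18 - 32)/(14 - 16) ≡ 27/39 mod 41. 39⁻¹ ≡ 20 (mod 41), so λ ≡ 7.
  x = λ² - 16 - 14 = 49 - 30 ≡ 19; y = λ·(16 - 19) - 32 ≡ 29. → (19, 29)
6Q: (19, 29) + (14, 18). λ = (18 - 29)/(14 - 19) ≡ 30/36 mod 41. 36⁻¹ ≡ 8 (mod 41), so λ ≡ 35.
  x = λ² - 19 - 14 = 1225 - 33 ≡ 3; y = λ·(19 - 3) - 29 ≡ 39. → (3, 39)
7Q: (3, 39) + (14, 18). λ = (18 - 39)/(14 - 3) ≡ 20/11 mod 41. 11⁻¹ ≡ 15 (mod 41), so λ ≡ 13.
  x = λ² - 3 - 14 = 169 - 17 ≡ 29; y = λ·(3 - 29) - 39 ≡ 33. → (29, 33)
8Q: (29, 33) + (14, 18). λ = (18 - 33)/(14 - 29) ≡ 26/26 mod 41. 26⁻¹ ≡ 30 (mod 41), so λ ≡ 1.
  x = λ² - 29 - 14 = 1 - 43 ≡ 40; y = λ·(29 - 40) - 33 ≡ 38. → (40, 38)
9Q: (40, 38) + (14, 18). λ = (18 - 38)/(14 - 40) ≡ 21/15 mod 41. 15⁻¹ ≡ 11 (mod 41), so λ ≡ 26.
  x = λ² - 40 - 14 = 676 - 54 ≡ 7; y = λ·(40 - 7) - 38 ≡ 0. → (7, 0)

(7, 0)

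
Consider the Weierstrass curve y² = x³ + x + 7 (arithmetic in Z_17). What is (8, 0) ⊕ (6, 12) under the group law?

(8, 0) + (6, 12). λ = (12 - 0)/(6 - 8) ≡ 12/15 mod 17. 15⁻¹ ≡ 8 (mod 17) since 15·8 = 120 ≡ 1, so λ ≡ 11.
  x = λ² - 8 - 6 = 121 - 14 ≡ 5; y = λ·(8 - 5) - 0 ≡ 16. → (5, 16)

(5, 16)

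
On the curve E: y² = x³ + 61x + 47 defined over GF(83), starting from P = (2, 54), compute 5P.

Double-and-add on 5 = (101)₂. Start with P = (2, 54) for the leading 1-bit.
double: tangent at (2, 54): λ = (3·2² + 61)/(2·54) ≡ 73/25. 25⁻¹ ≡ 10 (mod 83), so λ ≡ 73·10 ≡ 66.
  x = λ² - 2 - 2 = 4356 - 4 ≡ 36; y = λ·(2 - 36) - 54 ≡ 26. → (36, 26)
double: tangent at (36, 26): λ = (3·36² + 61)/(2·26) ≡ 48/52. 52⁻¹ ≡ 8 (mod 83), so λ ≡ 48·8 ≡ 52.
  x = λ² - 36 - 36 = 2704 - 72 ≡ 59; y = λ·(36 - 59) - 26 ≡ 23. → (59, 23)
add P: (59, 23) + (2, 54). λ = (54 - 23)/(2 - 59) ≡ 31/26 mod 83. 26⁻¹ ≡ 16 (mod 83) since 26·16 = 416 ≡ 1, so λ ≡ 81.
  x = λ² - 59 - 2 = 6561 - 61 ≡ 26; y = λ·(59 - 26) - 23 ≡ 77. → (26, 77)

(26, 77)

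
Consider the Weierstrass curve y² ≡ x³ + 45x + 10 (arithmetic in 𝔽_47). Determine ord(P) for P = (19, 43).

2P: tangent at (19, 43): λ = (3·19² + 45)/(2·43) ≡ 0/39. 39⁻¹ ≡ 41 (mod 47) since 39·41 = 1599 ≡ 1, so λ ≡ 0·41 ≡ 0.
  x = λ² - 19 - 19 = 0 - 38 ≡ 9; y = λ·(19 - 9) - 43 ≡ 4. → (9, 4)
3P: (9, 4) + (19, 43). λ = (43 - 4)/(19 - 9) ≡ 39/10 mod 47. 10⁻¹ ≡ 33 (mod 47) since 10·33 = 330 ≡ 1, so λ ≡ 18.
  x = λ² - 9 - 19 = 324 - 28 ≡ 14; y = λ·(9 - 14) - 4 ≡ 0. → (14, 0)
4P: (14, 0) + (19, 43). λ = (43 - 0)/(19 - 14) ≡ 43/5 mod 47. 5⁻¹ ≡ 19 (mod 47), so λ ≡ 18.
  x = λ² - 14 - 19 = 324 - 33 ≡ 9; y = λ·(14 - 9) - 0 ≡ 43. → (9, 43)
5P: (9, 43) + (19, 43). λ = (43 - 43)/(19 - 9) ≡ 0/10 mod 47. 10⁻¹ ≡ 33 (mod 47), so λ ≡ 0.
  x = λ² - 9 - 19 = 0 - 28 ≡ 19; y = λ·(9 - 19) - 43 ≡ 4. → (19, 4)
6P: (19, 4) + (19, 43): same x and y₁ ≡ -y₂, so the sum is the point at infinity.
6P = the point at infinity, so the order is 6.

6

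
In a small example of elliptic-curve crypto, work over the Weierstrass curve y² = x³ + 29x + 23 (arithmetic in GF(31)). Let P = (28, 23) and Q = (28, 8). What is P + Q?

The two points share x = 28 and their y-coordinates satisfy 23 + 8 ≡ 0 (mod 31), so they are inverses. Their sum is O.

O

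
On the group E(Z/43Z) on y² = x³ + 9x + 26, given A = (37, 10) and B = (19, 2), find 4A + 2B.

First 4A:
Double-and-add on 4 = (100)₂. Start with A = (37, 10) for the leading 1-bit.
double: tangent at (37, 10): λ = (3·37² + 9)/(2·10) ≡ 31/20. 20⁻¹ ≡ 28 (mod 43), so λ ≡ 31·28 ≡ 8.
  x = λ² - 37 - 37 = 64 - 74 ≡ 33; y = λ·(37 - 33) - 10 ≡ 22. → (33, 22)
double: tangent at (33, 22): λ = (3·33² + 9)/(2·22) ≡ 8/1. 1⁻¹ ≡ 1 (mod 43), so λ ≡ 8·1 ≡ 8.
  x = λ² - 33 - 33 = 64 - 66 ≡ 41; y = λ·(33 - 41) - 22 ≡ 0. → (41, 0)
4A = (41, 0).
Next 2B:
Repeated addition: build up to 2B.
2B: tangent at (19, 2): λ = (3·19² + 9)/(2·2) ≡ 17/4. 4⁻¹ ≡ 11 (mod 43) since 4·11 = 44 ≡ 1, so λ ≡ 17·11 ≡ 15.
  x = λ² - 19 - 19 = 225 - 38 ≡ 15; y = λ·(19 - 15) - 2 ≡ 15. → (15, 15)
2B = (15, 15).
Finally 4A + 2B:
(41, 0) + (15, 15). λ = (15 - 0)/(15 - 41) ≡ 15/17 mod 43. 17⁻¹ ≡ 38 (mod 43) since 17·38 = 646 ≡ 1, so λ ≡ 11.
  x = λ² - 41 - 15 = 121 - 56 ≡ 22; y = λ·(41 - 22) - 0 ≡ 37. → (22, 37)

(22, 37)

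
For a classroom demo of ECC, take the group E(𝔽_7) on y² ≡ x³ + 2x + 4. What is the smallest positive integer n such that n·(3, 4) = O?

5

2P: tangent at (3, 4): λ = (3·3² + 2)/(2·4) ≡ 1/1. 1⁻¹ ≡ 1 (mod 7), so λ ≡ 1·1 ≡ 1.
  x = λ² - 3 - 3 = 1 - 6 ≡ 2; y = λ·(3 - 2) - 4 ≡ 4. → (2, 4)
3P: (2, 4) + (3, 4). λ = (4 - 4)/(3 - 2) ≡ 0/1 mod 7. 1⁻¹ ≡ 1 (mod 7), so λ ≡ 0.
  x = λ² - 2 - 3 = 0 - 5 ≡ 2; y = λ·(2 - 2) - 4 ≡ 3. → (2, 3)
4P: (2, 3) + (3, 4). λ = (4 - 3)/(3 - 2) ≡ 1/1 mod 7. 1⁻¹ ≡ 1 (mod 7), so λ ≡ 1.
  x = λ² - 2 - 3 = 1 - 5 ≡ 3; y = λ·(2 - 3) - 3 ≡ 3. → (3, 3)
5P: (3, 3) + (3, 4): same x and y₁ ≡ -y₂, so the sum is O.
5P = O, so the order is 5.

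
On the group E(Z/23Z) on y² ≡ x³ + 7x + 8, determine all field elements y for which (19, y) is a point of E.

10, 13

x³ + 7x + 8 = 7000 ≡ 8 (mod 23).
Square roots of 8 mod 23: 10 and 13 (since 10² = 100 ≡ 8).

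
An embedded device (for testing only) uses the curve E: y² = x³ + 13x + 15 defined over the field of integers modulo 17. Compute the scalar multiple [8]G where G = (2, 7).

(5, 1)

Double-and-add on 8 = (1000)₂. Start with G = (2, 7) for the leading 1-bit.
double: tangent at (2, 7): λ = (3·2² + 13)/(2·7) ≡ 8/14. 14⁻¹ ≡ 11 (mod 17), so λ ≡ 8·11 ≡ 3.
  x = λ² - 2 - 2 = 9 - 4 ≡ 5; y = λ·(2 - 5) - 7 ≡ 1. → (5, 1)
double: tangent at (5, 1): λ = (3·5² + 13)/(2·1) ≡ 3/2. 2⁻¹ ≡ 9 (mod 17), so λ ≡ 3·9 ≡ 10.
  x = λ² - 5 - 5 = 100 - 10 ≡ 5; y = λ·(5 - 5) - 1 ≡ 16. → (5, 16)
double: tangent at (5, 16): λ = (3·5² + 13)/(2·16) ≡ 3/15. 15⁻¹ ≡ 8 (mod 17), so λ ≡ 3·8 ≡ 7.
  x = λ² - 5 - 5 = 49 - 10 ≡ 5; y = λ·(5 - 5) - 16 ≡ 1. → (5, 1)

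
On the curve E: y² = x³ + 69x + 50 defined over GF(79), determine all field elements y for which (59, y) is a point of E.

x³ + 69x + 50 = 209500 ≡ 71 (mod 79).
71 is a non-residue mod 79; no y exists.

none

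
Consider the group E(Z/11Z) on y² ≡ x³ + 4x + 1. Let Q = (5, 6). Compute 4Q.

(5, 6)

Double-and-add on 4 = (100)₂. Start with Q = (5, 6) for the leading 1-bit.
double: tangent at (5, 6): λ = (3·5² + 4)/(2·6) ≡ 2/1. 1⁻¹ ≡ 1 (mod 11) since 1·1 = 1 ≡ 1, so λ ≡ 2·1 ≡ 2.
  x = λ² - 5 - 5 = 4 - 10 ≡ 5; y = λ·(5 - 5) - 6 ≡ 5. → (5, 5)
double: tangent at (5, 5): λ = (3·5² + 4)/(2·5) ≡ 2/10. 10⁻¹ ≡ 10 (mod 11) since 10·10 = 100 ≡ 1, so λ ≡ 2·10 ≡ 9.
  x = λ² - 5 - 5 = 81 - 10 ≡ 5; y = λ·(5 - 5) - 5 ≡ 6. → (5, 6)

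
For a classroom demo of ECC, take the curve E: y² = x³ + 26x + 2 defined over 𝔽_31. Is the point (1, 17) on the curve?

no

y² = 17² ≡ 10; x³ + 26x + 2 = 29 ≡ 29 (mod 31). 10 ≠ 29.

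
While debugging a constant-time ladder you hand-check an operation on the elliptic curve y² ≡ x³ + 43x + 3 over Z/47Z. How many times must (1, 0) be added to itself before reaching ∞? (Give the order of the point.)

2P: (1, 0) + (1, 0): same x and y₁ ≡ -y₂, so the sum is ∞.
2P = ∞, so the order is 2.

2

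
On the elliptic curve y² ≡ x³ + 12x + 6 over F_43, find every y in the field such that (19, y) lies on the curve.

x³ + 12x + 6 = 7093 ≡ 41 (mod 43).
Square roots of 41 mod 43: 16 and 27 (since 16² = 256 ≡ 41).

16, 27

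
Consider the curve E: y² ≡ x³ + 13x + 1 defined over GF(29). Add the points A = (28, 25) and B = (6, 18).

(28, 25) + (6, 18). λ = (18 - 25)/(6 - 28) ≡ 22/7 mod 29. 7⁻¹ ≡ 25 (mod 29) since 7·25 = 175 ≡ 1, so λ ≡ 28.
  x = λ² - 28 - 6 = 784 - 34 ≡ 25; y = λ·(28 - 25) - 25 ≡ 1. → (25, 1)

(25, 1)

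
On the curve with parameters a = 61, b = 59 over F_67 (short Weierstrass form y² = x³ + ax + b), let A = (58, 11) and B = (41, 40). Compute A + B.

(58, 11) + (41, 40). λ = (40 - 11)/(41 - 58) ≡ 29/50 mod 67. 50⁻¹ ≡ 63 (mod 67), so λ ≡ 18.
  x = λ² - 58 - 41 = 324 - 99 ≡ 24; y = λ·(58 - 24) - 11 ≡ 65. → (24, 65)

(24, 65)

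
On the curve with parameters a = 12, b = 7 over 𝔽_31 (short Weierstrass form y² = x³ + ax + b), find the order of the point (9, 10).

4

2P: tangent at (9, 10): λ = (3·9² + 12)/(2·10) ≡ 7/20. 20⁻¹ ≡ 14 (mod 31), so λ ≡ 7·14 ≡ 5.
  x = λ² - 9 - 9 = 25 - 18 ≡ 7; y = λ·(9 - 7) - 10 ≡ 0. → (7, 0)
3P: (7, 0) + (9, 10). λ = (10 - 0)/(9 - 7) ≡ 10/2 mod 31. 2⁻¹ ≡ 16 (mod 31), so λ ≡ 5.
  x = λ² - 7 - 9 = 25 - 16 ≡ 9; y = λ·(7 - 9) - 0 ≡ 21. → (9, 21)
4P: (9, 21) + (9, 10): same x and y₁ ≡ -y₂, so the sum is O.
4P = O, so the order is 4.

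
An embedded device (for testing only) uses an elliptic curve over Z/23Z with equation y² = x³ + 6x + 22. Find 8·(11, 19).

Write P = (11, 19).
Double-and-add on 8 = (1000)₂. Start with P = (11, 19) for the leading 1-bit.
double: tangent at (11, 19): λ = (3·11² + 6)/(2·19) ≡ 1/15. 15⁻¹ ≡ 20 (mod 23) since 15·20 = 300 ≡ 1, so λ ≡ 1·20 ≡ 20.
  x = λ² - 11 - 11 = 400 - 22 ≡ 10; y = λ·(11 - 10) - 19 ≡ 1. → (10, 1)
double: tangent at (10, 1): λ = (3·10² + 6)/(2·1) ≡ 7/2. 2⁻¹ ≡ 12 (mod 23) since 2·12 = 24 ≡ 1, so λ ≡ 7·12 ≡ 15.
  x = λ² - 10 - 10 = 225 - 20 ≡ 21; y = λ·(10 - 21) - 1 ≡ 18. → (21, 18)
double: tangent at (21, 18): λ = (3·21² + 6)/(2·18) ≡ 18/13. 13⁻¹ ≡ 16 (mod 23) since 13·16 = 208 ≡ 1, so λ ≡ 18·16 ≡ 12.
  x = λ² - 21 - 21 = 144 - 42 ≡ 10; y = λ·(21 - 10) - 18 ≡ 22. → (10, 22)

(10, 22)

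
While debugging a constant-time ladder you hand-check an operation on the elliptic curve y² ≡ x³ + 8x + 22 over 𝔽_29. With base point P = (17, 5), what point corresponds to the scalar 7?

(17, 5)

Repeated addition: build up to 7P.
2P: tangent at (17, 5): λ = (3·17² + 8)/(2·5) ≡ 5/10. 10⁻¹ ≡ 3 (mod 29) since 10·3 = 30 ≡ 1, so λ ≡ 5·3 ≡ 15.
  x = λ² - 17 - 17 = 225 - 34 ≡ 17; y = λ·(17 - 17) - 5 ≡ 24. → (17, 24)
3P: (17, 24) + (17, 5): same x and y₁ ≡ -y₂, so the sum is O.
4P: O + (17, 5) = (17, 5) (identity).
5P: tangent at (17, 5): λ = (3·17² + 8)/(2·5) ≡ 5/10. 10⁻¹ ≡ 3 (mod 29), so λ ≡ 5·3 ≡ 15.
  x = λ² - 17 - 17 = 225 - 34 ≡ 17; y = λ·(17 - 17) - 5 ≡ 24. → (17, 24)
6P: (17, 24) + (17, 5): same x and y₁ ≡ -y₂, so the sum is O.
7P: O + (17, 5) = (17, 5) (identity).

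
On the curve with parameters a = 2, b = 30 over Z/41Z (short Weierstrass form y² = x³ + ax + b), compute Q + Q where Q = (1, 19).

(19, 11)

tangent at (1, 19): λ = (3·1² + 2)/(2·19) ≡ 5/38. 38⁻¹ ≡ 27 (mod 41), so λ ≡ 5·27 ≡ 12.
  x = λ² - 1 - 1 = 144 - 2 ≡ 19; y = λ·(1 - 19) - 19 ≡ 11. → (19, 11)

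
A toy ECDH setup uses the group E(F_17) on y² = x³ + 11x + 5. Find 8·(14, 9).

O

Write Q = (14, 9).
Double-and-add on 8 = (1000)₂. Start with Q = (14, 9) for the leading 1-bit.
double: tangent at (14, 9): λ = (3·14² + 11)/(2·9) ≡ 4/1. 1⁻¹ ≡ 1 (mod 17), so λ ≡ 4·1 ≡ 4.
  x = λ² - 14 - 14 = 16 - 28 ≡ 5; y = λ·(14 - 5) - 9 ≡ 10. → (5, 10)
double: tangent at (5, 10): λ = (3·5² + 11)/(2·10) ≡ 1/3. 3⁻¹ ≡ 6 (mod 17), so λ ≡ 1·6 ≡ 6.
  x = λ² - 5 - 5 = 36 - 10 ≡ 9; y = λ·(5 - 9) - 10 ≡ 0. → (9, 0)
double: (9, 0) + (9, 0): same x and y₁ ≡ -y₂, so the sum is ∞.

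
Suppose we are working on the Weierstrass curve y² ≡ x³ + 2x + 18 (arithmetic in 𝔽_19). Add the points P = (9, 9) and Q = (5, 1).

(9, 9) + (5, 1). λ = (1 - 9)/(5 - 9) ≡ 11/15 mod 19. 15⁻¹ ≡ 14 (mod 19) since 15·14 = 210 ≡ 1, so λ ≡ 2.
  x = λ² - 9 - 5 = 4 - 14 ≡ 9; y = λ·(9 - 9) - 9 ≡ 10. → (9, 10)

(9, 10)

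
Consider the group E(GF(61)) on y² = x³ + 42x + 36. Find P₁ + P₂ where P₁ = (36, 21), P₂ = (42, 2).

(36, 21) + (42, 2). λ = (2 - 21)/(42 - 36) ≡ 42/6 mod 61. 6⁻¹ ≡ 51 (mod 61) since 6·51 = 306 ≡ 1, so λ ≡ 7.
  x = λ² - 36 - 42 = 49 - 78 ≡ 32; y = λ·(36 - 32) - 21 ≡ 7. → (32, 7)

(32, 7)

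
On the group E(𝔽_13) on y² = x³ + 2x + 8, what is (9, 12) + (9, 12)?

(9, 1)

tangent at (9, 12): λ = (3·9² + 2)/(2·12) ≡ 11/11. 11⁻¹ ≡ 6 (mod 13), so λ ≡ 11·6 ≡ 1.
  x = λ² - 9 - 9 = 1 - 18 ≡ 9; y = λ·(9 - 9) - 12 ≡ 1. → (9, 1)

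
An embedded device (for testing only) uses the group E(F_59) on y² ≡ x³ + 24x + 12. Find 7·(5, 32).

Write Q = (5, 32).
Double-and-add on 7 = (111)₂. Start with Q = (5, 32) for the leading 1-bit.
double: tangent at (5, 32): λ = (3·5² + 24)/(2·32) ≡ 40/5. 5⁻¹ ≡ 12 (mod 59), so λ ≡ 40·12 ≡ 8.
  x = λ² - 5 - 5 = 64 - 10 ≡ 54; y = λ·(5 - 54) - 32 ≡ 48. → (54, 48)
add Q: (54, 48) + (5, 32). λ = (32 - 48)/(5 - 54) ≡ 43/10 mod 59. 10⁻¹ ≡ 6 (mod 59), so λ ≡ 22.
  x = λ² - 54 - 5 = 484 - 59 ≡ 12; y = λ·(54 - 12) - 48 ≡ 50. → (12, 50)
double: tangent at (12, 50): λ = (3·12² + 24)/(2·50) ≡ 43/41. 41⁻¹ ≡ 36 (mod 59), so λ ≡ 43·36 ≡ 14.
  x = λ² - 12 - 12 = 196 - 24 ≡ 54; y = λ·(12 - 54) - 50 ≡ 11. → (54, 11)
add Q: (54, 11) + (5, 32). λ = (32 - 11)/(5 - 54) ≡ 21/10 mod 59. 10⁻¹ ≡ 6 (mod 59) since 10·6 = 60 ≡ 1, so λ ≡ 8.
  x = λ² - 54 - 5 = 64 - 59 ≡ 5; y = λ·(54 - 5) - 11 ≡ 27. → (5, 27)

(5, 27)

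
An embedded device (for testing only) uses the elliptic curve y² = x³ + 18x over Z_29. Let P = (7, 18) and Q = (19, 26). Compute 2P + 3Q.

(10, 7)

First 2P:
Repeated addition: build up to 2P.
2P: tangent at (7, 18): λ = (3·7² + 18)/(2·18) ≡ 20/7. 7⁻¹ ≡ 25 (mod 29), so λ ≡ 20·25 ≡ 7.
  x = λ² - 7 - 7 = 49 - 14 ≡ 6; y = λ·(7 - 6) - 18 ≡ 18. → (6, 18)
2P = (6, 18).
Next 3Q:
Repeated addition: build up to 3Q.
2Q: tangent at (19, 26): λ = (3·19² + 18)/(2·26) ≡ 28/23. 23⁻¹ ≡ 24 (mod 29), so λ ≡ 28·24 ≡ 5.
  x = λ² - 19 - 19 = 25 - 38 ≡ 16; y = λ·(19 - 16) - 26 ≡ 18. → (16, 18)
3Q: (16, 18) + (19, 26). λ = (26 - 18)/(19 - 16) ≡ 8/3 mod 29. 3⁻¹ ≡ 10 (mod 29), so λ ≡ 22.
  x = λ² - 16 - 19 = 484 - 35 ≡ 14; y = λ·(16 - 14) - 18 ≡ 26. → (14, 26)
3Q = (14, 26).
Finally 2P + 3Q:
(6, 18) + (14, 26). λ = (26 - 18)/(14 - 6) ≡ 8/8 mod 29. 8⁻¹ ≡ 11 (mod 29) since 8·11 = 88 ≡ 1, so λ ≡ 1.
  x = λ² - 6 - 14 = 1 - 20 ≡ 10; y = λ·(6 - 10) - 18 ≡ 7. → (10, 7)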